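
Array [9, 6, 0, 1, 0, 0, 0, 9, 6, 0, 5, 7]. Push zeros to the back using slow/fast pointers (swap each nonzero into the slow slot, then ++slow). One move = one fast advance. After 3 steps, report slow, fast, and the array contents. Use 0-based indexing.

(s=0,f=0) a[fast]=9≠0 swap→a[0]=9 → slow++,fast++
(s=1,f=1) a[fast]=6≠0 swap→a[1]=6 → slow++,fast++
(s=2,f=2) a[fast]=0 → fast++

slow=2, fast=3, a=[9, 6, 0, 1, 0, 0, 0, 9, 6, 0, 5, 7]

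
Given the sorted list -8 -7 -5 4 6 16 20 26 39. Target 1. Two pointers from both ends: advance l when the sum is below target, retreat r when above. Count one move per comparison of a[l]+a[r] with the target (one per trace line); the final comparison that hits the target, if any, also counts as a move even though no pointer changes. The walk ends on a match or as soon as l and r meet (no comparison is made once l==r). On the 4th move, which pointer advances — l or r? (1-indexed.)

l=1 r=9: -8+39=31 >1, r--
l=1 r=8: -8+26=18 >1, r--
l=1 r=7: -8+20=12 >1, r--
l=1 r=6: -8+16=8 >1, r--

r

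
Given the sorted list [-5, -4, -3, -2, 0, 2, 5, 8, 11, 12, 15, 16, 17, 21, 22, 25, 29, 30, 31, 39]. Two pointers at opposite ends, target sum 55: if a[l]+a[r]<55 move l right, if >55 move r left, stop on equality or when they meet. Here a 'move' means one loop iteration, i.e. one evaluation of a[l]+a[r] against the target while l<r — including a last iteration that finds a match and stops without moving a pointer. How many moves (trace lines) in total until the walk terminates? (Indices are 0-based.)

[0,19] -5+39=34 <55 → l++
[1,19] -4+39=35 <55 → l++
[2,19] -3+39=36 <55 → l++
[3,19] -2+39=37 <55 → l++
[4,19] 0+39=39 <55 → l++
[5,19] 2+39=41 <55 → l++
[6,19] 5+39=44 <55 → l++
[7,19] 8+39=47 <55 → l++
[8,19] 11+39=50 <55 → l++
[9,19] 12+39=51 <55 → l++
[10,19] 15+39=54 <55 → l++
[11,19] 16+39=55 → found

12 moves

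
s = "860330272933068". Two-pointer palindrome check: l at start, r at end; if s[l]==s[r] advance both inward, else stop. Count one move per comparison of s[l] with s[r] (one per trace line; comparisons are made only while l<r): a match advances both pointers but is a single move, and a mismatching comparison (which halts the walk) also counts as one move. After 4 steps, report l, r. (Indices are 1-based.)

[1,15] '8'=='8' → l++,r--
[2,14] '6'=='6' → l++,r--
[3,13] '0'=='0' → l++,r--
[4,12] '3'=='3' → l++,r--

l=5, r=11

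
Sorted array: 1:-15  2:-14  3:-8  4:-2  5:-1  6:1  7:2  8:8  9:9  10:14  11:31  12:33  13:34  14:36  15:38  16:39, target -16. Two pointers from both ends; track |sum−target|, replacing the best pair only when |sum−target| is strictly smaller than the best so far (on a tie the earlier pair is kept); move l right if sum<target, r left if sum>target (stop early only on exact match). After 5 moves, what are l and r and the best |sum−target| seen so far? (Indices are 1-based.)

l=1, r=11, best |Δ|=34

l=1 r=16: -15+39=24 d=40 *, r--
l=1 r=15: -15+38=23 d=39 *, r--
l=1 r=14: -15+36=21 d=37 *, r--
l=1 r=13: -15+34=19 d=35 *, r--
l=1 r=12: -15+33=18 d=34 *, r--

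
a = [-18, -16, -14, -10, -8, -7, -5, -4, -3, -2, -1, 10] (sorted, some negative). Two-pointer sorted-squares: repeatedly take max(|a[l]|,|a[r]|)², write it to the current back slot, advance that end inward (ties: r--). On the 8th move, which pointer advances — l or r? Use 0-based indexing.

l

l=0 r=11: |-18|>|10| out[11]=324, l++
l=1 r=11: |-16|>|10| out[10]=256, l++
l=2 r=11: |-14|>|10| out[9]=196, l++
l=3 r=11: |-10|<=|10| out[8]=100, r--
l=3 r=10: |-10|>|-1| out[7]=100, l++
l=4 r=10: |-8|>|-1| out[6]=64, l++
l=5 r=10: |-7|>|-1| out[5]=49, l++
l=6 r=10: |-5|>|-1| out[4]=25, l++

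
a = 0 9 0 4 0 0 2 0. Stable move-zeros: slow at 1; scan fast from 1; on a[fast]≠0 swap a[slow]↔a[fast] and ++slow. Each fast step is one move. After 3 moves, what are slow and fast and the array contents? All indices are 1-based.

(s=1,f=1) a[fast]=0 → fast++
(s=1,f=2) a[fast]=9≠0 swap→a[1]=9 → slow++,fast++
(s=2,f=3) a[fast]=0 → fast++

slow=2, fast=4, a=[9, 0, 0, 4, 0, 0, 2, 0]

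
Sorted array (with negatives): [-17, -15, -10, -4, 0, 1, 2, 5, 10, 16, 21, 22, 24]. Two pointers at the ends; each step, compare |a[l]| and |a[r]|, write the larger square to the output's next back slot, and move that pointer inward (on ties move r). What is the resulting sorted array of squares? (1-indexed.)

l=1 r=13: |-17|<=|24| out[13]=576, r--
l=1 r=12: |-17|<=|22| out[12]=484, r--
l=1 r=11: |-17|<=|21| out[11]=441, r--
l=1 r=10: |-17|>|16| out[10]=289, l++
l=2 r=10: |-15|<=|16| out[9]=256, r--
l=2 r=9: |-15|>|10| out[8]=225, l++
l=3 r=9: |-10|<=|10| out[7]=100, r--
l=3 r=8: |-10|>|5| out[6]=100, l++
l=4 r=8: |-4|<=|5| out[5]=25, r--
l=4 r=7: |-4|>|2| out[4]=16, l++
l=5 r=7: |0|<=|2| out[3]=4, r--
l=5 r=6: |0|<=|1| out[2]=1, r--
l=5 r=5: |0|<=|0| out[1]=0, r--

[0, 1, 4, 16, 25, 100, 100, 225, 256, 289, 441, 484, 576]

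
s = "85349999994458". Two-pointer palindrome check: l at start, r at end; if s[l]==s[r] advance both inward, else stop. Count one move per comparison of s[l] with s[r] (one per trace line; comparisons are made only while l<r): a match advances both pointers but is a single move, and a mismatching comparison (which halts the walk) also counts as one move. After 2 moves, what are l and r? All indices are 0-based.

l=0 r=13: '8'=='8', l++,r--
l=1 r=12: '5'=='5', l++,r--

l=2, r=11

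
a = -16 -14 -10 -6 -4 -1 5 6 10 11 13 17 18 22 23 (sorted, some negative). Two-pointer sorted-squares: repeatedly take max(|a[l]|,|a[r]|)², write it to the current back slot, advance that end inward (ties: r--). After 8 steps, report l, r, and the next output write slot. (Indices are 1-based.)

l=3, r=9, next write slot=7

l=1 r=15: |-16|<=|23| out[15]=529, r--
l=1 r=14: |-16|<=|22| out[14]=484, r--
l=1 r=13: |-16|<=|18| out[13]=324, r--
l=1 r=12: |-16|<=|17| out[12]=289, r--
l=1 r=11: |-16|>|13| out[11]=256, l++
l=2 r=11: |-14|>|13| out[10]=196, l++
l=3 r=11: |-10|<=|13| out[9]=169, r--
l=3 r=10: |-10|<=|11| out[8]=121, r--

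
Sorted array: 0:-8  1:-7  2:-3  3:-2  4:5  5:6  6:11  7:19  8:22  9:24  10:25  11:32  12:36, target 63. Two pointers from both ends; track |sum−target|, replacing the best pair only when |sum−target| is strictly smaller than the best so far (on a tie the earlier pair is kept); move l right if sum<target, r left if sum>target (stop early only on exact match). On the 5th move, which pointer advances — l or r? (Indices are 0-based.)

l

[0,12] -8+36=28 d=35 * → l++
[1,12] -7+36=29 d=34 * → l++
[2,12] -3+36=33 d=30 * → l++
[3,12] -2+36=34 d=29 * → l++
[4,12] 5+36=41 d=22 * → l++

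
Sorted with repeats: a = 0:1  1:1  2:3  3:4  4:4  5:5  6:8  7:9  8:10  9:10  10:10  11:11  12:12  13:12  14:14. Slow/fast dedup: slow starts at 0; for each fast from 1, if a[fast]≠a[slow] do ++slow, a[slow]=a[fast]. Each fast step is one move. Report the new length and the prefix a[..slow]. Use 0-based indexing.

slow=0 fast=1: a[fast]=1=a[slow] dup, fast++
slow=0 fast=2: a[fast]=3≠a[slow]=1 write a[1]=3, slow++,fast++
slow=1 fast=3: a[fast]=4≠a[slow]=3 write a[2]=4, slow++,fast++
slow=2 fast=4: a[fast]=4=a[slow] dup, fast++
slow=2 fast=5: a[fast]=5≠a[slow]=4 write a[3]=5, slow++,fast++
slow=3 fast=6: a[fast]=8≠a[slow]=5 write a[4]=8, slow++,fast++
slow=4 fast=7: a[fast]=9≠a[slow]=8 write a[5]=9, slow++,fast++
slow=5 fast=8: a[fast]=10≠a[slow]=9 write a[6]=10, slow++,fast++
slow=6 fast=9: a[fast]=10=a[slow] dup, fast++
slow=6 fast=10: a[fast]=10=a[slow] dup, fast++
slow=6 fast=11: a[fast]=11≠a[slow]=10 write a[7]=11, slow++,fast++
slow=7 fast=12: a[fast]=12≠a[slow]=11 write a[8]=12, slow++,fast++
slow=8 fast=13: a[fast]=12=a[slow] dup, fast++
slow=8 fast=14: a[fast]=14≠a[slow]=12 write a[9]=14, slow++,fast++

length 10; prefix = [1, 3, 4, 5, 8, 9, 10, 11, 12, 14]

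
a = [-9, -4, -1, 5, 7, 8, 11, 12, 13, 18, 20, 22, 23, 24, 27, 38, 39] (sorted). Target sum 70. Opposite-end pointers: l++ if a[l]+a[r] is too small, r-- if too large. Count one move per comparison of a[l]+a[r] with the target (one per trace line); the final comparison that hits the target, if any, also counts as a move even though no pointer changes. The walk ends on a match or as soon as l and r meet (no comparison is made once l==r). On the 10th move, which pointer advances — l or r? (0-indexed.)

l

[0,16] -9+39=30 <70 → l++
[1,16] -4+39=35 <70 → l++
[2,16] -1+39=38 <70 → l++
[3,16] 5+39=44 <70 → l++
[4,16] 7+39=46 <70 → l++
[5,16] 8+39=47 <70 → l++
[6,16] 11+39=50 <70 → l++
[7,16] 12+39=51 <70 → l++
[8,16] 13+39=52 <70 → l++
[9,16] 18+39=57 <70 → l++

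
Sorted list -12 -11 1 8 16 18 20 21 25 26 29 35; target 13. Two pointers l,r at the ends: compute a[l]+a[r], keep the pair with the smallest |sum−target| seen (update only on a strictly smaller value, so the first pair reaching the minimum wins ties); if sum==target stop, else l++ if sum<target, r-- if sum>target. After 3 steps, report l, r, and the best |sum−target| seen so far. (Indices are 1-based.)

l=1 r=12: -12+35=23 d=10 *, r--
l=1 r=11: -12+29=17 d=4 *, r--
l=1 r=10: -12+26=14 d=1 *, r--

l=1, r=9, best |Δ|=1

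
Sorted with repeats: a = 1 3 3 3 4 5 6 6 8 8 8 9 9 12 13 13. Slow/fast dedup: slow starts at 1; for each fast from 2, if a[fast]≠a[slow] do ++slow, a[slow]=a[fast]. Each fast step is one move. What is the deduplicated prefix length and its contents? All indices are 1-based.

slow=1 fast=2: a[fast]=3≠a[slow]=1 write a[2]=3, slow++,fast++
slow=2 fast=3: a[fast]=3=a[slow] dup, fast++
slow=2 fast=4: a[fast]=3=a[slow] dup, fast++
slow=2 fast=5: a[fast]=4≠a[slow]=3 write a[3]=4, slow++,fast++
slow=3 fast=6: a[fast]=5≠a[slow]=4 write a[4]=5, slow++,fast++
slow=4 fast=7: a[fast]=6≠a[slow]=5 write a[5]=6, slow++,fast++
slow=5 fast=8: a[fast]=6=a[slow] dup, fast++
slow=5 fast=9: a[fast]=8≠a[slow]=6 write a[6]=8, slow++,fast++
slow=6 fast=10: a[fast]=8=a[slow] dup, fast++
slow=6 fast=11: a[fast]=8=a[slow] dup, fast++
slow=6 fast=12: a[fast]=9≠a[slow]=8 write a[7]=9, slow++,fast++
slow=7 fast=13: a[fast]=9=a[slow] dup, fast++
slow=7 fast=14: a[fast]=12≠a[slow]=9 write a[8]=12, slow++,fast++
slow=8 fast=15: a[fast]=13≠a[slow]=12 write a[9]=13, slow++,fast++
slow=9 fast=16: a[fast]=13=a[slow] dup, fast++

length 9; prefix = [1, 3, 4, 5, 6, 8, 9, 12, 13]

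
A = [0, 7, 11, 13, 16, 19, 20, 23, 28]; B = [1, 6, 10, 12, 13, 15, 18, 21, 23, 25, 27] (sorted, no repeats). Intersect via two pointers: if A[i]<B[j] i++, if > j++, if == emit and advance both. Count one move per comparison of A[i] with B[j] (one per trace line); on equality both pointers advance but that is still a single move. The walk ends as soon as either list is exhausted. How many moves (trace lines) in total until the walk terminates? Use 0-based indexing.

[i=0,j=0] 0<1 → i++
[i=1,j=0] 7>1 → j++
[i=1,j=1] 7>6 → j++
[i=1,j=2] 7<10 → i++
[i=2,j=2] 11>10 → j++
[i=2,j=3] 11<12 → i++
[i=3,j=3] 13>12 → j++
[i=3,j=4] 13==13 emit → i++,j++
[i=4,j=5] 16>15 → j++
[i=4,j=6] 16<18 → i++
[i=5,j=6] 19>18 → j++
[i=5,j=7] 19<21 → i++
[i=6,j=7] 20<21 → i++
[i=7,j=7] 23>21 → j++
[i=7,j=8] 23==23 emit → i++,j++
[i=8,j=9] 28>25 → j++
[i=8,j=10] 28>27 → j++

17 moves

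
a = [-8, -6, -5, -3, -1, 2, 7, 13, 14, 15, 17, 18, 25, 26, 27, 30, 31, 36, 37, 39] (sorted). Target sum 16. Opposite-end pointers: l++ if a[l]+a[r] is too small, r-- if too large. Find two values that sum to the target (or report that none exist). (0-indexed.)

[0,19] -8+39=31 >16 → r--
[0,18] -8+37=29 >16 → r--
[0,17] -8+36=28 >16 → r--
[0,16] -8+31=23 >16 → r--
[0,15] -8+30=22 >16 → r--
[0,14] -8+27=19 >16 → r--
[0,13] -8+26=18 >16 → r--
[0,12] -8+25=17 >16 → r--
[0,11] -8+18=10 <16 → l++
[1,11] -6+18=12 <16 → l++
[2,11] -5+18=13 <16 → l++
[3,11] -3+18=15 <16 → l++
[4,11] -1+18=17 >16 → r--
[4,10] -1+17=16 → found

(-1, 17)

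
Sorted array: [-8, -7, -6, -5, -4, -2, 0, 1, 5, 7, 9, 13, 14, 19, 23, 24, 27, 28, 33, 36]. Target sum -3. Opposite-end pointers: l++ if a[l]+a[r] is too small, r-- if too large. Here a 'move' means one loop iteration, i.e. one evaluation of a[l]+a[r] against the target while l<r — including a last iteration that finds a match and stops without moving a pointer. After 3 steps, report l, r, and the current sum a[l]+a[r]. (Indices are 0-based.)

l=0, r=16, sum=19

[0,19] -8+36=28 >-3 → r--
[0,18] -8+33=25 >-3 → r--
[0,17] -8+28=20 >-3 → r--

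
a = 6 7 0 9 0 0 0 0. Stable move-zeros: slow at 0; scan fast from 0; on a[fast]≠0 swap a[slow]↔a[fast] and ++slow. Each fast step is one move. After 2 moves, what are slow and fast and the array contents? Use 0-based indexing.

slow=0 fast=0: a[fast]=6≠0 swap→a[0]=6, slow++,fast++
slow=1 fast=1: a[fast]=7≠0 swap→a[1]=7, slow++,fast++

slow=2, fast=2, a=[6, 7, 0, 9, 0, 0, 0, 0]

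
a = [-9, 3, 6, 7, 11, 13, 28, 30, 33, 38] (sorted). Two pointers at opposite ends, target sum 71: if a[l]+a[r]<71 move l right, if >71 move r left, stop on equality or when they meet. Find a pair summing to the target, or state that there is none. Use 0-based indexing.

(33, 38)

l=0 r=9: -9+38=29 <71, l++
l=1 r=9: 3+38=41 <71, l++
l=2 r=9: 6+38=44 <71, l++
l=3 r=9: 7+38=45 <71, l++
l=4 r=9: 11+38=49 <71, l++
l=5 r=9: 13+38=51 <71, l++
l=6 r=9: 28+38=66 <71, l++
l=7 r=9: 30+38=68 <71, l++
l=8 r=9: 33+38=71, found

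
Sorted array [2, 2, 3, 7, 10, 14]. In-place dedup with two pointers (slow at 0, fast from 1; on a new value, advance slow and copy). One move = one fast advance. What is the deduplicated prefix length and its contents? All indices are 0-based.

length 5; prefix = [2, 3, 7, 10, 14]

slow=0 fast=1: a[fast]=2=a[slow] dup, fast++
slow=0 fast=2: a[fast]=3≠a[slow]=2 write a[1]=3, slow++,fast++
slow=1 fast=3: a[fast]=7≠a[slow]=3 write a[2]=7, slow++,fast++
slow=2 fast=4: a[fast]=10≠a[slow]=7 write a[3]=10, slow++,fast++
slow=3 fast=5: a[fast]=14≠a[slow]=10 write a[4]=14, slow++,fast++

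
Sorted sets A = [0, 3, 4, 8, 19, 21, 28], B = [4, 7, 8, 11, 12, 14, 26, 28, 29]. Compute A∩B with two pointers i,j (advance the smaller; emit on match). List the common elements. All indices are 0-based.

[i=0,j=0] 0<4 → i++
[i=1,j=0] 3<4 → i++
[i=2,j=0] 4==4 emit → i++,j++
[i=3,j=1] 8>7 → j++
[i=3,j=2] 8==8 emit → i++,j++
[i=4,j=3] 19>11 → j++
[i=4,j=4] 19>12 → j++
[i=4,j=5] 19>14 → j++
[i=4,j=6] 19<26 → i++
[i=5,j=6] 21<26 → i++
[i=6,j=6] 28>26 → j++
[i=6,j=7] 28==28 emit → i++,j++

intersection = [4, 8, 28]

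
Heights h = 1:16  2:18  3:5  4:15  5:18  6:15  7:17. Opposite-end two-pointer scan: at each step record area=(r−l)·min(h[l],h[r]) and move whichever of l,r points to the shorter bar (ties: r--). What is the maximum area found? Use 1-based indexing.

l=1 r=7: min(16,17)*6=96 best=96 *, l++
l=2 r=7: min(18,17)*5=85 best=96, r--
l=2 r=6: min(18,15)*4=60 best=96, r--
l=2 r=5: min(18,18)*3=54 best=96, r--
l=2 r=4: min(18,15)*2=30 best=96, r--
l=2 r=3: min(18,5)*1=5 best=96, r--

max area = 96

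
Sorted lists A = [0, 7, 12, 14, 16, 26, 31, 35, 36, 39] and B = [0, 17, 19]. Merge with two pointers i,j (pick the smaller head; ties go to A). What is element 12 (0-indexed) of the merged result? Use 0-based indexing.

merged[12] = 39

i=0 j=0: A[i]=0<=B[j]=0 take 0, i++
i=1 j=0: A[i]=7>B[j]=0 take 0, j++
i=1 j=1: A[i]=7<=B[j]=17 take 7, i++
i=2 j=1: A[i]=12<=B[j]=17 take 12, i++
i=3 j=1: A[i]=14<=B[j]=17 take 14, i++
i=4 j=1: A[i]=16<=B[j]=17 take 16, i++
i=5 j=1: A[i]=26>B[j]=17 take 17, j++
i=5 j=2: A[i]=26>B[j]=19 take 19, j++
i=5 j=3: B done, take A[i]=26, i++
i=6 j=3: B done, take A[i]=31, i++
i=7 j=3: B done, take A[i]=35, i++
i=8 j=3: B done, take A[i]=36, i++
i=9 j=3: B done, take A[i]=39, i++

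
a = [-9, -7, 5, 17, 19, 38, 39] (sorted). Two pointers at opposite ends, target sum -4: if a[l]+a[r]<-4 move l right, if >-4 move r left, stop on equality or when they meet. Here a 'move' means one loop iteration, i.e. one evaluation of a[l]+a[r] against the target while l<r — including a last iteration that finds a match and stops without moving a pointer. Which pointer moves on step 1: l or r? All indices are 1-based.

r

l=1 r=7: -9+39=30 >-4, r--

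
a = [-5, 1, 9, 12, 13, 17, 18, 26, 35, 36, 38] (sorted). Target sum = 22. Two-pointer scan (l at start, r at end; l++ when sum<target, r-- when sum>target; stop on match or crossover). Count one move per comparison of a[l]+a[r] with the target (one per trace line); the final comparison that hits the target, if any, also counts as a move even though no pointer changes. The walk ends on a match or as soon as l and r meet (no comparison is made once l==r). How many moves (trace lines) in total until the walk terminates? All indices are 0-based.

9 moves

[0,10] -5+38=33 >22 → r--
[0,9] -5+36=31 >22 → r--
[0,8] -5+35=30 >22 → r--
[0,7] -5+26=21 <22 → l++
[1,7] 1+26=27 >22 → r--
[1,6] 1+18=19 <22 → l++
[2,6] 9+18=27 >22 → r--
[2,5] 9+17=26 >22 → r--
[2,4] 9+13=22 → found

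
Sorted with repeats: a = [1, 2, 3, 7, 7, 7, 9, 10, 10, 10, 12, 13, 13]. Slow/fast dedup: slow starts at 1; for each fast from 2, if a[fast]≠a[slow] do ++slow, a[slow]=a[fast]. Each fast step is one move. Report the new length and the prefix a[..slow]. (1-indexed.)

length 8; prefix = [1, 2, 3, 7, 9, 10, 12, 13]

slow=1 fast=2: a[fast]=2≠a[slow]=1 write a[2]=2, slow++,fast++
slow=2 fast=3: a[fast]=3≠a[slow]=2 write a[3]=3, slow++,fast++
slow=3 fast=4: a[fast]=7≠a[slow]=3 write a[4]=7, slow++,fast++
slow=4 fast=5: a[fast]=7=a[slow] dup, fast++
slow=4 fast=6: a[fast]=7=a[slow] dup, fast++
slow=4 fast=7: a[fast]=9≠a[slow]=7 write a[5]=9, slow++,fast++
slow=5 fast=8: a[fast]=10≠a[slow]=9 write a[6]=10, slow++,fast++
slow=6 fast=9: a[fast]=10=a[slow] dup, fast++
slow=6 fast=10: a[fast]=10=a[slow] dup, fast++
slow=6 fast=11: a[fast]=12≠a[slow]=10 write a[7]=12, slow++,fast++
slow=7 fast=12: a[fast]=13≠a[slow]=12 write a[8]=13, slow++,fast++
slow=8 fast=13: a[fast]=13=a[slow] dup, fast++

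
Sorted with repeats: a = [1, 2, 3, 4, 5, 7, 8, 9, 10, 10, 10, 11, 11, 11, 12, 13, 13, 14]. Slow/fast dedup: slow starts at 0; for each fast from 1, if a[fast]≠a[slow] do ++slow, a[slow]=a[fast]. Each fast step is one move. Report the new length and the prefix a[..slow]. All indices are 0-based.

length 13; prefix = [1, 2, 3, 4, 5, 7, 8, 9, 10, 11, 12, 13, 14]

(s=0,f=1) a[fast]=2≠a[slow]=1 write a[1]=2 → slow++,fast++
(s=1,f=2) a[fast]=3≠a[slow]=2 write a[2]=3 → slow++,fast++
(s=2,f=3) a[fast]=4≠a[slow]=3 write a[3]=4 → slow++,fast++
(s=3,f=4) a[fast]=5≠a[slow]=4 write a[4]=5 → slow++,fast++
(s=4,f=5) a[fast]=7≠a[slow]=5 write a[5]=7 → slow++,fast++
(s=5,f=6) a[fast]=8≠a[slow]=7 write a[6]=8 → slow++,fast++
(s=6,f=7) a[fast]=9≠a[slow]=8 write a[7]=9 → slow++,fast++
(s=7,f=8) a[fast]=10≠a[slow]=9 write a[8]=10 → slow++,fast++
(s=8,f=9) a[fast]=10=a[slow] dup → fast++
(s=8,f=10) a[fast]=10=a[slow] dup → fast++
(s=8,f=11) a[fast]=11≠a[slow]=10 write a[9]=11 → slow++,fast++
(s=9,f=12) a[fast]=11=a[slow] dup → fast++
(s=9,f=13) a[fast]=11=a[slow] dup → fast++
(s=9,f=14) a[fast]=12≠a[slow]=11 write a[10]=12 → slow++,fast++
(s=10,f=15) a[fast]=13≠a[slow]=12 write a[11]=13 → slow++,fast++
(s=11,f=16) a[fast]=13=a[slow] dup → fast++
(s=11,f=17) a[fast]=14≠a[slow]=13 write a[12]=14 → slow++,fast++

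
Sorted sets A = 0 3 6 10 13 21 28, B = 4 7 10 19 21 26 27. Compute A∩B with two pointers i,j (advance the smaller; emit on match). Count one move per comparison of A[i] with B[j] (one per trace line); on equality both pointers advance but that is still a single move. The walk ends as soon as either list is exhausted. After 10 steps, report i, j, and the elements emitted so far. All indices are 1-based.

i=7, j=7, emitted=[10, 21]

i=1 j=1: 0<4, i++
i=2 j=1: 3<4, i++
i=3 j=1: 6>4, j++
i=3 j=2: 6<7, i++
i=4 j=2: 10>7, j++
i=4 j=3: 10==10 emit, i++,j++
i=5 j=4: 13<19, i++
i=6 j=4: 21>19, j++
i=6 j=5: 21==21 emit, i++,j++
i=7 j=6: 28>26, j++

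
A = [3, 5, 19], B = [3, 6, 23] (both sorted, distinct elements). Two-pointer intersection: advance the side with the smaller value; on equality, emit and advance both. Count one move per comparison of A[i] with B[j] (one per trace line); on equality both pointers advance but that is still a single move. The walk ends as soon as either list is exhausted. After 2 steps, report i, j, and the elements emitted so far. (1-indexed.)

i=1 j=1: 3==3 emit, i++,j++
i=2 j=2: 5<6, i++

i=3, j=2, emitted=[3]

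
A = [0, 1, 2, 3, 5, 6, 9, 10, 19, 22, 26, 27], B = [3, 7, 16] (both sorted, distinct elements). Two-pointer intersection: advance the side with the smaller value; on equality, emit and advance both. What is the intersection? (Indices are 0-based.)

[i=0,j=0] 0<3 → i++
[i=1,j=0] 1<3 → i++
[i=2,j=0] 2<3 → i++
[i=3,j=0] 3==3 emit → i++,j++
[i=4,j=1] 5<7 → i++
[i=5,j=1] 6<7 → i++
[i=6,j=1] 9>7 → j++
[i=6,j=2] 9<16 → i++
[i=7,j=2] 10<16 → i++
[i=8,j=2] 19>16 → j++

intersection = [3]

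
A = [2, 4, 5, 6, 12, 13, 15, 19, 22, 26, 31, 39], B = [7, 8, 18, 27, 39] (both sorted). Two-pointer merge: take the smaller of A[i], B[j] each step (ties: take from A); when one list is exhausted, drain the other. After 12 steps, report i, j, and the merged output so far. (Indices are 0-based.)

i=9, j=3, merged so far=[2, 4, 5, 6, 7, 8, 12, 13, 15, 18, 19, 22]

[i=0,j=0] A[i]=2<=B[j]=7 take 2 → i++
[i=1,j=0] A[i]=4<=B[j]=7 take 4 → i++
[i=2,j=0] A[i]=5<=B[j]=7 take 5 → i++
[i=3,j=0] A[i]=6<=B[j]=7 take 6 → i++
[i=4,j=0] A[i]=12>B[j]=7 take 7 → j++
[i=4,j=1] A[i]=12>B[j]=8 take 8 → j++
[i=4,j=2] A[i]=12<=B[j]=18 take 12 → i++
[i=5,j=2] A[i]=13<=B[j]=18 take 13 → i++
[i=6,j=2] A[i]=15<=B[j]=18 take 15 → i++
[i=7,j=2] A[i]=19>B[j]=18 take 18 → j++
[i=7,j=3] A[i]=19<=B[j]=27 take 19 → i++
[i=8,j=3] A[i]=22<=B[j]=27 take 22 → i++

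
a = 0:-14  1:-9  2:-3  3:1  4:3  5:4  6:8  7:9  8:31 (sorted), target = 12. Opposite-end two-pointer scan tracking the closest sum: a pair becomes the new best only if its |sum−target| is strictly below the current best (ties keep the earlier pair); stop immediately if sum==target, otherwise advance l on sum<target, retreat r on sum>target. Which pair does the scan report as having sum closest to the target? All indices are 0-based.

pair (3, 9) with sum 12 (|Δ|=0)

[0,8] -14+31=17 d=5 * → r--
[0,7] -14+9=-5 d=17 → l++
[1,7] -9+9=0 d=12 → l++
[2,7] -3+9=6 d=6 → l++
[3,7] 1+9=10 d=2 * → l++
[4,7] 3+9=12 d=0 * → stop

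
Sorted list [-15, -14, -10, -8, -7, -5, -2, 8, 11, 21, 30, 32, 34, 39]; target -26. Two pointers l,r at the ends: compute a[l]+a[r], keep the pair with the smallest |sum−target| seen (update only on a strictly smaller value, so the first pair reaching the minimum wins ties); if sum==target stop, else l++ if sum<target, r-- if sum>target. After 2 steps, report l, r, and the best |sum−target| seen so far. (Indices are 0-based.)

l=0, r=11, best |Δ|=45

l=0 r=13: -15+39=24 d=50 *, r--
l=0 r=12: -15+34=19 d=45 *, r--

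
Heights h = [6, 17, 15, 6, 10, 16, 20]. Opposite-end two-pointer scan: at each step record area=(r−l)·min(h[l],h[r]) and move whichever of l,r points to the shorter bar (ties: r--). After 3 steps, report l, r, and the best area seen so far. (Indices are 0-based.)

l=3, r=6, best area=85

l=0 r=6: min(6,20)*6=36 best=36 *, l++
l=1 r=6: min(17,20)*5=85 best=85 *, l++
l=2 r=6: min(15,20)*4=60 best=85, l++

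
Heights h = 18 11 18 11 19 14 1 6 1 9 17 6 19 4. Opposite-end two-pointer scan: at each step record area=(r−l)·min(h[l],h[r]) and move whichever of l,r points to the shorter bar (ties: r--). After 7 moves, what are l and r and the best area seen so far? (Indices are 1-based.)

[1,14] min(18,4)*13=52 best=52 * → r--
[1,13] min(18,19)*12=216 best=216 * → l++
[2,13] min(11,19)*11=121 best=216 → l++
[3,13] min(18,19)*10=180 best=216 → l++
[4,13] min(11,19)*9=99 best=216 → l++
[5,13] min(19,19)*8=152 best=216 → r--
[5,12] min(19,6)*7=42 best=216 → r--

l=5, r=11, best area=216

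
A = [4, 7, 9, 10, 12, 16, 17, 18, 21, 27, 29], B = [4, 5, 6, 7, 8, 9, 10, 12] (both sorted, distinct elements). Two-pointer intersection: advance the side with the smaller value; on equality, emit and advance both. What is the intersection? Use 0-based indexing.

[i=0,j=0] 4==4 emit → i++,j++
[i=1,j=1] 7>5 → j++
[i=1,j=2] 7>6 → j++
[i=1,j=3] 7==7 emit → i++,j++
[i=2,j=4] 9>8 → j++
[i=2,j=5] 9==9 emit → i++,j++
[i=3,j=6] 10==10 emit → i++,j++
[i=4,j=7] 12==12 emit → i++,j++

intersection = [4, 7, 9, 10, 12]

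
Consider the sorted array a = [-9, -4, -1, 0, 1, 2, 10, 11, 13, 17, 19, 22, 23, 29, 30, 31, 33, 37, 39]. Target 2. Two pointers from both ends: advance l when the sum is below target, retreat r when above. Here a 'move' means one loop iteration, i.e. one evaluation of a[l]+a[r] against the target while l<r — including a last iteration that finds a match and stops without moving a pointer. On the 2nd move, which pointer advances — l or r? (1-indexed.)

[1,19] -9+39=30 >2 → r--
[1,18] -9+37=28 >2 → r--

r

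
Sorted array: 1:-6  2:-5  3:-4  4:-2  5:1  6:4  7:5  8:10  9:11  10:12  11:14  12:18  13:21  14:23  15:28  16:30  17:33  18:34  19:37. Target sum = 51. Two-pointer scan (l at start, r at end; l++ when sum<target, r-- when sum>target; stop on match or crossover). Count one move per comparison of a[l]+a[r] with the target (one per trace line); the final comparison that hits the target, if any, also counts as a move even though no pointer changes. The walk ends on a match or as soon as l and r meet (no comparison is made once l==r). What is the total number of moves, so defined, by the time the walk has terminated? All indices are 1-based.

[1,19] -6+37=31 <51 → l++
[2,19] -5+37=32 <51 → l++
[3,19] -4+37=33 <51 → l++
[4,19] -2+37=35 <51 → l++
[5,19] 1+37=38 <51 → l++
[6,19] 4+37=41 <51 → l++
[7,19] 5+37=42 <51 → l++
[8,19] 10+37=47 <51 → l++
[9,19] 11+37=48 <51 → l++
[10,19] 12+37=49 <51 → l++
[11,19] 14+37=51 → found

11 moves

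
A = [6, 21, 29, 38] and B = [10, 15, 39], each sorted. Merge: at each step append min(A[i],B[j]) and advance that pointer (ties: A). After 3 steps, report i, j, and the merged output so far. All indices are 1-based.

i=2, j=3, merged so far=[6, 10, 15]

i=1 j=1: A[i]=6<=B[j]=10 take 6, i++
i=2 j=1: A[i]=21>B[j]=10 take 10, j++
i=2 j=2: A[i]=21>B[j]=15 take 15, j++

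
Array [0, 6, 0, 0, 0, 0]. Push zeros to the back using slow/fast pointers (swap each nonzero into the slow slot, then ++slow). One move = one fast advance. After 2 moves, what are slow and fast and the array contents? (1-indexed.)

slow=2, fast=3, a=[6, 0, 0, 0, 0, 0]

(s=1,f=1) a[fast]=0 → fast++
(s=1,f=2) a[fast]=6≠0 swap→a[1]=6 → slow++,fast++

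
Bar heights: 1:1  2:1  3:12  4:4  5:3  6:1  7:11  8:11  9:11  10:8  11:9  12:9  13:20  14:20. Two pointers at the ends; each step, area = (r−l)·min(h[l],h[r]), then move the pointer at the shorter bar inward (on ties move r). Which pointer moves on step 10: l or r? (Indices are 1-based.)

l

l=1 r=14: min(1,20)*13=13 best=13 *, l++
l=2 r=14: min(1,20)*12=12 best=13, l++
l=3 r=14: min(12,20)*11=132 best=132 *, l++
l=4 r=14: min(4,20)*10=40 best=132, l++
l=5 r=14: min(3,20)*9=27 best=132, l++
l=6 r=14: min(1,20)*8=8 best=132, l++
l=7 r=14: min(11,20)*7=77 best=132, l++
l=8 r=14: min(11,20)*6=66 best=132, l++
l=9 r=14: min(11,20)*5=55 best=132, l++
l=10 r=14: min(8,20)*4=32 best=132, l++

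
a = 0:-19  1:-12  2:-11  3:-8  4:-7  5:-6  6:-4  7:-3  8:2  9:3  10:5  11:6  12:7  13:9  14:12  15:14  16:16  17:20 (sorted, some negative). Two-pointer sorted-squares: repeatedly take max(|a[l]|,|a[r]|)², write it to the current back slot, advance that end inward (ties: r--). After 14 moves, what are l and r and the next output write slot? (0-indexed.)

l=0 r=17: |-19|<=|20| out[17]=400, r--
l=0 r=16: |-19|>|16| out[16]=361, l++
l=1 r=16: |-12|<=|16| out[15]=256, r--
l=1 r=15: |-12|<=|14| out[14]=196, r--
l=1 r=14: |-12|<=|12| out[13]=144, r--
l=1 r=13: |-12|>|9| out[12]=144, l++
l=2 r=13: |-11|>|9| out[11]=121, l++
l=3 r=13: |-8|<=|9| out[10]=81, r--
l=3 r=12: |-8|>|7| out[9]=64, l++
l=4 r=12: |-7|<=|7| out[8]=49, r--
l=4 r=11: |-7|>|6| out[7]=49, l++
l=5 r=11: |-6|<=|6| out[6]=36, r--
l=5 r=10: |-6|>|5| out[5]=36, l++
l=6 r=10: |-4|<=|5| out[4]=25, r--

l=6, r=9, next write slot=3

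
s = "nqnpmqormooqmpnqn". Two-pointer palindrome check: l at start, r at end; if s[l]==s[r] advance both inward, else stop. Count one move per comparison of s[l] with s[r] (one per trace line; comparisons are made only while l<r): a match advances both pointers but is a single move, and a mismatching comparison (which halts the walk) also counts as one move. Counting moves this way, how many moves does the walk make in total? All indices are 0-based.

l=0 r=16: 'n'=='n', l++,r--
l=1 r=15: 'q'=='q', l++,r--
l=2 r=14: 'n'=='n', l++,r--
l=3 r=13: 'p'=='p', l++,r--
l=4 r=12: 'm'=='m', l++,r--
l=5 r=11: 'q'=='q', l++,r--
l=6 r=10: 'o'=='o', l++,r--
l=7 r=9: 'r'!='o', stop

8 moves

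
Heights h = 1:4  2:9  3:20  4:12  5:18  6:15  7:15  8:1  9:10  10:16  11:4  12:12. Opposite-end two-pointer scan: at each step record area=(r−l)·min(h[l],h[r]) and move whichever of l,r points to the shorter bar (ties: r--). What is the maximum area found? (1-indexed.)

max area = 112

l=1 r=12: min(4,12)*11=44 best=44 *, l++
l=2 r=12: min(9,12)*10=90 best=90 *, l++
l=3 r=12: min(20,12)*9=108 best=108 *, r--
l=3 r=11: min(20,4)*8=32 best=108, r--
l=3 r=10: min(20,16)*7=112 best=112 *, r--
l=3 r=9: min(20,10)*6=60 best=112, r--
l=3 r=8: min(20,1)*5=5 best=112, r--
l=3 r=7: min(20,15)*4=60 best=112, r--
l=3 r=6: min(20,15)*3=45 best=112, r--
l=3 r=5: min(20,18)*2=36 best=112, r--
l=3 r=4: min(20,12)*1=12 best=112, r--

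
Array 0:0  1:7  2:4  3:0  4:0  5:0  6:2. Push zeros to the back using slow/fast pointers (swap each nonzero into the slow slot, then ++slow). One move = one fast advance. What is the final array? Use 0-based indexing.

slow=0 fast=0: a[fast]=0, fast++
slow=0 fast=1: a[fast]=7≠0 swap→a[0]=7, slow++,fast++
slow=1 fast=2: a[fast]=4≠0 swap→a[1]=4, slow++,fast++
slow=2 fast=3: a[fast]=0, fast++
slow=2 fast=4: a[fast]=0, fast++
slow=2 fast=5: a[fast]=0, fast++
slow=2 fast=6: a[fast]=2≠0 swap→a[2]=2, slow++,fast++

[7, 4, 2, 0, 0, 0, 0]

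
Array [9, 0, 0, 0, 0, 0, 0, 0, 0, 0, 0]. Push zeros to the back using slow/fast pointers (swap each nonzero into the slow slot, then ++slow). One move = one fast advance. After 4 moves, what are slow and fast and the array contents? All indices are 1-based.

slow=1 fast=1: a[fast]=9≠0 swap→a[1]=9, slow++,fast++
slow=2 fast=2: a[fast]=0, fast++
slow=2 fast=3: a[fast]=0, fast++
slow=2 fast=4: a[fast]=0, fast++

slow=2, fast=5, a=[9, 0, 0, 0, 0, 0, 0, 0, 0, 0, 0]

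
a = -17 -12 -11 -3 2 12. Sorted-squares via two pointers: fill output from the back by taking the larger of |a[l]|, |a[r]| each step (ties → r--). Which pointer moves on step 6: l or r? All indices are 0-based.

r

[0,5] |-17|>|12| out[5]=289 → l++
[1,5] |-12|<=|12| out[4]=144 → r--
[1,4] |-12|>|2| out[3]=144 → l++
[2,4] |-11|>|2| out[2]=121 → l++
[3,4] |-3|>|2| out[1]=9 → l++
[4,4] |2|<=|2| out[0]=4 → r--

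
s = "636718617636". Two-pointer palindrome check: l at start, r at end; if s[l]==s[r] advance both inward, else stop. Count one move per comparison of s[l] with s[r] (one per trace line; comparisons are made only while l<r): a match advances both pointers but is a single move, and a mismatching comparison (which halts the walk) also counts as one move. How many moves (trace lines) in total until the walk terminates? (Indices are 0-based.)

6 moves

l=0 r=11: '6'=='6', l++,r--
l=1 r=10: '3'=='3', l++,r--
l=2 r=9: '6'=='6', l++,r--
l=3 r=8: '7'=='7', l++,r--
l=4 r=7: '1'=='1', l++,r--
l=5 r=6: '8'!='6', stop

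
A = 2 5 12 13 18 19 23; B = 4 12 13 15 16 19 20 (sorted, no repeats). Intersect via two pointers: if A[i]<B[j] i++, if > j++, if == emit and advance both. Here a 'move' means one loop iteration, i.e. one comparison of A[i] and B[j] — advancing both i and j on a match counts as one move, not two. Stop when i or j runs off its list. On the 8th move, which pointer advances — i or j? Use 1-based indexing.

i

i=1 j=1: 2<4, i++
i=2 j=1: 5>4, j++
i=2 j=2: 5<12, i++
i=3 j=2: 12==12 emit, i++,j++
i=4 j=3: 13==13 emit, i++,j++
i=5 j=4: 18>15, j++
i=5 j=5: 18>16, j++
i=5 j=6: 18<19, i++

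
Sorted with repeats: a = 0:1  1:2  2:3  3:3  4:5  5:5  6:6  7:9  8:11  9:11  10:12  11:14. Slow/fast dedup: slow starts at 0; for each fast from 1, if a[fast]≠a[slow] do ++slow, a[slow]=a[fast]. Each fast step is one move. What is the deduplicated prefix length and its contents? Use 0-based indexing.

slow=0 fast=1: a[fast]=2≠a[slow]=1 write a[1]=2, slow++,fast++
slow=1 fast=2: a[fast]=3≠a[slow]=2 write a[2]=3, slow++,fast++
slow=2 fast=3: a[fast]=3=a[slow] dup, fast++
slow=2 fast=4: a[fast]=5≠a[slow]=3 write a[3]=5, slow++,fast++
slow=3 fast=5: a[fast]=5=a[slow] dup, fast++
slow=3 fast=6: a[fast]=6≠a[slow]=5 write a[4]=6, slow++,fast++
slow=4 fast=7: a[fast]=9≠a[slow]=6 write a[5]=9, slow++,fast++
slow=5 fast=8: a[fast]=11≠a[slow]=9 write a[6]=11, slow++,fast++
slow=6 fast=9: a[fast]=11=a[slow] dup, fast++
slow=6 fast=10: a[fast]=12≠a[slow]=11 write a[7]=12, slow++,fast++
slow=7 fast=11: a[fast]=14≠a[slow]=12 write a[8]=14, slow++,fast++

length 9; prefix = [1, 2, 3, 5, 6, 9, 11, 12, 14]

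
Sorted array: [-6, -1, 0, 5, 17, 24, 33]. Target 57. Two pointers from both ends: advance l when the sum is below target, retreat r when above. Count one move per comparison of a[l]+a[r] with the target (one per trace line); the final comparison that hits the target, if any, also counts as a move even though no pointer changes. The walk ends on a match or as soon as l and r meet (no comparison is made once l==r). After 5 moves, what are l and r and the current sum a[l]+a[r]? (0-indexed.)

l=0 r=6: -6+33=27 <57, l++
l=1 r=6: -1+33=32 <57, l++
l=2 r=6: 0+33=33 <57, l++
l=3 r=6: 5+33=38 <57, l++
l=4 r=6: 17+33=50 <57, l++

l=5, r=6, sum=57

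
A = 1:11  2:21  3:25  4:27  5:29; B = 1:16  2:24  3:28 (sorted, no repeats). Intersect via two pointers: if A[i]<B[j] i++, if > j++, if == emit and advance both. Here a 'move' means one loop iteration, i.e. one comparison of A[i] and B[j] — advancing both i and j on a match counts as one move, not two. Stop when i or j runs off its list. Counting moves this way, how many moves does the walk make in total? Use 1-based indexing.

7 moves

[i=1,j=1] 11<16 → i++
[i=2,j=1] 21>16 → j++
[i=2,j=2] 21<24 → i++
[i=3,j=2] 25>24 → j++
[i=3,j=3] 25<28 → i++
[i=4,j=3] 27<28 → i++
[i=5,j=3] 29>28 → j++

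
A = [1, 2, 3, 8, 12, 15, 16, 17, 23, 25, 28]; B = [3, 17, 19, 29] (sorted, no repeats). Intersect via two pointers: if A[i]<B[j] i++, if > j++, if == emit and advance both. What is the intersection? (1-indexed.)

i=1 j=1: 1<3, i++
i=2 j=1: 2<3, i++
i=3 j=1: 3==3 emit, i++,j++
i=4 j=2: 8<17, i++
i=5 j=2: 12<17, i++
i=6 j=2: 15<17, i++
i=7 j=2: 16<17, i++
i=8 j=2: 17==17 emit, i++,j++
i=9 j=3: 23>19, j++
i=9 j=4: 23<29, i++
i=10 j=4: 25<29, i++
i=11 j=4: 28<29, i++

intersection = [3, 17]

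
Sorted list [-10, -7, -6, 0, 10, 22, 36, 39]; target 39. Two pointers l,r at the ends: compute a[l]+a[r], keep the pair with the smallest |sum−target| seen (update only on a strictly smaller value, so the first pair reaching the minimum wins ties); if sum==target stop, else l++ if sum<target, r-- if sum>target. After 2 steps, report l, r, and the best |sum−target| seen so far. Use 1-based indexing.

[1,8] -10+39=29 d=10 * → l++
[2,8] -7+39=32 d=7 * → l++

l=3, r=8, best |Δ|=7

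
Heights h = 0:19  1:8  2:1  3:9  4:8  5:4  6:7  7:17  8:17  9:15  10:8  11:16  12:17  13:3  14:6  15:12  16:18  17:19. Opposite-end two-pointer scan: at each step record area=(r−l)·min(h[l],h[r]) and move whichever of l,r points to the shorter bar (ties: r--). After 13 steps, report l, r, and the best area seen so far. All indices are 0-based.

l=0, r=4, best area=323

[0,17] min(19,19)*17=323 best=323 * → r--
[0,16] min(19,18)*16=288 best=323 → r--
[0,15] min(19,12)*15=180 best=323 → r--
[0,14] min(19,6)*14=84 best=323 → r--
[0,13] min(19,3)*13=39 best=323 → r--
[0,12] min(19,17)*12=204 best=323 → r--
[0,11] min(19,16)*11=176 best=323 → r--
[0,10] min(19,8)*10=80 best=323 → r--
[0,9] min(19,15)*9=135 best=323 → r--
[0,8] min(19,17)*8=136 best=323 → r--
[0,7] min(19,17)*7=119 best=323 → r--
[0,6] min(19,7)*6=42 best=323 → r--
[0,5] min(19,4)*5=20 best=323 → r--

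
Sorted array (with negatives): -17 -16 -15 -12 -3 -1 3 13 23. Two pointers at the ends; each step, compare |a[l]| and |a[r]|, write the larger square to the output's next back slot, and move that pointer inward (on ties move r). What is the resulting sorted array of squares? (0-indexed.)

l=0 r=8: |-17|<=|23| out[8]=529, r--
l=0 r=7: |-17|>|13| out[7]=289, l++
l=1 r=7: |-16|>|13| out[6]=256, l++
l=2 r=7: |-15|>|13| out[5]=225, l++
l=3 r=7: |-12|<=|13| out[4]=169, r--
l=3 r=6: |-12|>|3| out[3]=144, l++
l=4 r=6: |-3|<=|3| out[2]=9, r--
l=4 r=5: |-3|>|-1| out[1]=9, l++
l=5 r=5: |-1|<=|-1| out[0]=1, r--

[1, 9, 9, 144, 169, 225, 256, 289, 529]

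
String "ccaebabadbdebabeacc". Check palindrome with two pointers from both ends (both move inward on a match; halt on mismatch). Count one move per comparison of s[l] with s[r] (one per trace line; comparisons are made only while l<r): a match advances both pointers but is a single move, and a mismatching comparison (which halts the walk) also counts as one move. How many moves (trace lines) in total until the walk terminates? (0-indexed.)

8 moves

l=0 r=18: 'c'=='c', l++,r--
l=1 r=17: 'c'=='c', l++,r--
l=2 r=16: 'a'=='a', l++,r--
l=3 r=15: 'e'=='e', l++,r--
l=4 r=14: 'b'=='b', l++,r--
l=5 r=13: 'a'=='a', l++,r--
l=6 r=12: 'b'=='b', l++,r--
l=7 r=11: 'a'!='e', stop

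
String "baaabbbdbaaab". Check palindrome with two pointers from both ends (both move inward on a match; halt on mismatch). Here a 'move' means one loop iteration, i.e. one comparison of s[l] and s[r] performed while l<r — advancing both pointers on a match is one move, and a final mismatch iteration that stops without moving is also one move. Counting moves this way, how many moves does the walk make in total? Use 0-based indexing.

l=0 r=12: 'b'=='b', l++,r--
l=1 r=11: 'a'=='a', l++,r--
l=2 r=10: 'a'=='a', l++,r--
l=3 r=9: 'a'=='a', l++,r--
l=4 r=8: 'b'=='b', l++,r--
l=5 r=7: 'b'!='d', stop

6 moves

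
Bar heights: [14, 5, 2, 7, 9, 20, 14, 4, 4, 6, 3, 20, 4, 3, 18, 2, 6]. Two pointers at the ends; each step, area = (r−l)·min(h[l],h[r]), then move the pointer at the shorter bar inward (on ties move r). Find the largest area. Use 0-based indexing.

l=0 r=16: min(14,6)*16=96 best=96 *, r--
l=0 r=15: min(14,2)*15=30 best=96, r--
l=0 r=14: min(14,18)*14=196 best=196 *, l++
l=1 r=14: min(5,18)*13=65 best=196, l++
l=2 r=14: min(2,18)*12=24 best=196, l++
l=3 r=14: min(7,18)*11=77 best=196, l++
l=4 r=14: min(9,18)*10=90 best=196, l++
l=5 r=14: min(20,18)*9=162 best=196, r--
l=5 r=13: min(20,3)*8=24 best=196, r--
l=5 r=12: min(20,4)*7=28 best=196, r--
l=5 r=11: min(20,20)*6=120 best=196, r--
l=5 r=10: min(20,3)*5=15 best=196, r--
l=5 r=9: min(20,6)*4=24 best=196, r--
l=5 r=8: min(20,4)*3=12 best=196, r--
l=5 r=7: min(20,4)*2=8 best=196, r--
l=5 r=6: min(20,14)*1=14 best=196, r--

max area = 196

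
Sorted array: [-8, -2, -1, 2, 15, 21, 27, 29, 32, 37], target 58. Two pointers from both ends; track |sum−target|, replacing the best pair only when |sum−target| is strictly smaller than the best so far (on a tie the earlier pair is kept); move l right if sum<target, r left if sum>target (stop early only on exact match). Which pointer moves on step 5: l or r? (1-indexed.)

l

l=1 r=10: -8+37=29 d=29 *, l++
l=2 r=10: -2+37=35 d=23 *, l++
l=3 r=10: -1+37=36 d=22 *, l++
l=4 r=10: 2+37=39 d=19 *, l++
l=5 r=10: 15+37=52 d=6 *, l++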